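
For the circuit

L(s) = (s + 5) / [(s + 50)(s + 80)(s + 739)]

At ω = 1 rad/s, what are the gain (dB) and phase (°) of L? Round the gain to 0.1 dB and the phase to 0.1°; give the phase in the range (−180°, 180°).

-115.3 dB, 9.4°

At s = jω = j1:
zero (s+5): 5 + j1 → |·| = √(5²+1²) = √26 ≈ 5.099, ∠ = arctan(1/5) ≈ 11.31°
pole (s+50): 50 + j1 → |·| = √(50²+1²) = √2501 ≈ 50.01, ∠ = arctan(1/50) ≈ 1.15°
pole (s+80): 80 + j1 → |·| = √(80²+1²) = √6401 ≈ 80.006, ∠ = arctan(1/80) ≈ 0.72°
pole (s+739): 739 + j1 → |·| = √(739²+1²) = √546122 ≈ 739, ∠ = arctan(1/739) ≈ 0.08°
|L| = 1 · 5.099 / 2.9568e+06 ≈ 1.7245e-06
Gain = 20 log₁₀(1.7245e-06) ≈ -115.27 dB
∠L = 11.31° − 1.95° = 9.36°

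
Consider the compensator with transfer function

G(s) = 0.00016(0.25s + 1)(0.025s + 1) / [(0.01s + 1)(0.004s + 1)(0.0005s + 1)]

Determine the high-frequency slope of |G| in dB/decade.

-20 dB/decade

Each pole contributes −20 dB/decade at high frequency; each zero contributes +20 dB/decade.
Net: 2 zero(s) − 3 pole(s) → -20 dB/decade.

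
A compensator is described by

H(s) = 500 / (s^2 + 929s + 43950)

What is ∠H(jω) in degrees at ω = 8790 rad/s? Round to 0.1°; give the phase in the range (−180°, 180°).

-174.0°

Substitute s = j8790:
Numerator: 500 = 500 + j0
Denominator: (j8790)^2 + 929(j8790) + 43950 = -77220150 + j8165910
|N| = √(500² + 0²) ≈ 500, ∠N ≈ 0.00°
|D| = √(77220150² + 8165910²) ≈ 7.7651e+07, ∠D ≈ 173.96°
∠H = 0.00° − 173.96° = -173.96°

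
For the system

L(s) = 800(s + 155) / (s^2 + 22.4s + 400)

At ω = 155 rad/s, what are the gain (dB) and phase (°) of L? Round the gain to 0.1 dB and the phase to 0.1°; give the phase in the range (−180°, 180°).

17.3 dB, -126.6°

At s = jω = j155:
zero (s+155): 155 + j155 → |·| = √(155²+155²) = √48050 ≈ 219.2, ∠ = arctan(155/155) ≈ 45.00°
quadratic: (j155)² + 22.4·j155 + 400 = -23625 + j3472 → |·| ≈ 23879, ∠ ≈ 171.64°
|L| = 800 · 219.2 / 23879 ≈ 7.3437
Gain = 20 log₁₀(7.3437) ≈ 17.32 dB
∠L = 45.00° − 171.64° = -126.64°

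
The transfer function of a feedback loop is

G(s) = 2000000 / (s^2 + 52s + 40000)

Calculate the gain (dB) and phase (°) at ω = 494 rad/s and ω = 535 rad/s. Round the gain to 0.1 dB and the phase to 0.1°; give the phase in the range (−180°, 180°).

ω = 494: 19.8 dB, -172.8°; ω = 535: 18.1 dB, -173.6°

At s = jω = j494:
quadratic: (j494)² + 52·j494 + 40000 = -204036 + j25688 → |·| ≈ 2.0565e+05, ∠ ≈ 172.82°
|G| = 2000000 / 2.0565e+05 ≈ 9.7253
Gain = 20 log₁₀(9.7253) ≈ 19.76 dB
∠G = 0.00° − 172.82° = -172.82°

At s = jω = j535:
quadratic: (j535)² + 52·j535 + 40000 = -246225 + j27820 → |·| ≈ 2.4779e+05, ∠ ≈ 173.55°
|G| = 2000000 / 2.4779e+05 ≈ 8.0714
Gain = 20 log₁₀(8.0714) ≈ 18.14 dB
∠G = 0.00° − 173.55° = -173.55°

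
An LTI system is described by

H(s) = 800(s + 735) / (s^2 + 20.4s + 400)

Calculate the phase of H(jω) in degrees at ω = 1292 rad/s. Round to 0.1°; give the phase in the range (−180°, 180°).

At s = jω = j1292:
zero (s+735): 735 + j1292 → |·| = √(735²+1292²) = √2209489 ≈ 1486.4, ∠ = arctan(1292/735) ≈ 60.37°
quadratic: (j1292)² + 20.4·j1292 + 400 = -1668864 + j26356.8 → |·| ≈ 1.6691e+06, ∠ ≈ 179.10°
∠H = 60.37° − 179.10° = -118.73°

-118.7°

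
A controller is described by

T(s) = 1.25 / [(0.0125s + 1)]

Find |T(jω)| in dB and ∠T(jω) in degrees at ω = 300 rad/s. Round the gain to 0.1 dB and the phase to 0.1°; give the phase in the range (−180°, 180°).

At ω = 300 rad/s:
pole (1 + j300·0.0125) = 1 + j3.75 → |·| ≈ 3.881, ∠ ≈ 75.07°
|T| = 1.25 · 1 / (3.881) ≈ 0.32208
Gain = 20 log₁₀(0.32208) ≈ -9.84 dB
∠T = (0°) − (75.07°) = -75.07°

-9.8 dB, -75.1°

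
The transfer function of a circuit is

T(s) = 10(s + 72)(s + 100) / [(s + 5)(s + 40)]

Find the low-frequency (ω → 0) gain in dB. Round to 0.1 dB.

51.1 dB

T(0) = 10·72·100 / (5·40) = 360
20 log₁₀(360) ≈ 51.13 dB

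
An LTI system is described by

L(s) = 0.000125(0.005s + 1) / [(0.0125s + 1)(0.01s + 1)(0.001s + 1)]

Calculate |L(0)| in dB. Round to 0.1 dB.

L(0) = 0.000125 · 1 / 1 = 0.000125
20 log₁₀(0.000125) ≈ -78.06 dB

-78.1 dB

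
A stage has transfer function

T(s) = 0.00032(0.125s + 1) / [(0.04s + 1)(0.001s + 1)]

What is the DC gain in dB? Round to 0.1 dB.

-69.9 dB

T(0) = 0.00032 · 1 / 1 = 0.00032
20 log₁₀(0.00032) ≈ -69.90 dB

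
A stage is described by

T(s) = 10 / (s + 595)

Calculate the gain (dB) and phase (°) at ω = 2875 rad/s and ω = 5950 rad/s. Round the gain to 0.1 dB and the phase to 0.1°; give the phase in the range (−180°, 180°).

ω = 2875: -49.4 dB, -78.3°; ω = 5950: -55.5 dB, -84.3°

Substitute s = j2875:
Numerator: 10 = 10 + j0
Denominator: (j2875) + 595 = 595 + j2875
|N| = √(10² + 0²) ≈ 10, ∠N ≈ 0.00°
|D| = √(595² + 2875²) ≈ 2935.9, ∠D ≈ 78.31°
|T| = 10 / 2935.9 ≈ 0.0034061
Gain = 20 log₁₀(0.0034061) ≈ -49.35 dB
∠T = 0.00° − 78.31° = -78.31°

Substitute s = j5950:
Numerator: 10 = 10 + j0
Denominator: (j5950) + 595 = 595 + j5950
|N| = √(10² + 0²) ≈ 10, ∠N ≈ 0.00°
|D| = √(595² + 5950²) ≈ 5979.7, ∠D ≈ 84.29°
|T| = 10 / 5979.7 ≈ 0.0016723
Gain = 20 log₁₀(0.0016723) ≈ -55.53 dB
∠T = 0.00° − 84.29° = -84.29°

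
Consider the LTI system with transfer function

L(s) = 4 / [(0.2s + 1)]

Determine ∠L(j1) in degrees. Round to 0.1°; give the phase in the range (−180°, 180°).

-11.3°

At ω = 1 rad/s:
pole (1 + j1·0.2) = 1 + j0.2 → |·| ≈ 1.0198, ∠ ≈ 11.31°
∠L = (0°) − (11.31°) = -11.31°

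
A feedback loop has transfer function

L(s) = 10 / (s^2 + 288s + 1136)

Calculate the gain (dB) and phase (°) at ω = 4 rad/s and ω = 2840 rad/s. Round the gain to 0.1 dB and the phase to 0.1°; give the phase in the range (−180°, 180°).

ω = 4: -44.1 dB, -45.8°; ω = 2840: -118.2 dB, -174.2°

Substitute s = j4:
Numerator: 10 = 10 + j0
Denominator: (j4)^2 + 288(j4) + 1136 = 1120 + j1152
|N| = √(10² + 0²) ≈ 10, ∠N ≈ 0.00°
|D| = √(1120² + 1152²) ≈ 1606.7, ∠D ≈ 45.81°
|L| = 10 / 1606.7 ≈ 0.0062239
Gain = 20 log₁₀(0.0062239) ≈ -44.12 dB
∠L = 0.00° − 45.81° = -45.81°

Substitute s = j2840:
Numerator: 10 = 10 + j0
Denominator: (j2840)^2 + 288(j2840) + 1136 = -8064464 + j817920
|N| = √(10² + 0²) ≈ 10, ∠N ≈ 0.00°
|D| = √(8064464² + 817920²) ≈ 8.1058e+06, ∠D ≈ 174.21°
|L| = 10 / 8.1058e+06 ≈ 1.2337e-06
Gain = 20 log₁₀(1.2337e-06) ≈ -118.18 dB
∠L = 0.00° − 174.21° = -174.21°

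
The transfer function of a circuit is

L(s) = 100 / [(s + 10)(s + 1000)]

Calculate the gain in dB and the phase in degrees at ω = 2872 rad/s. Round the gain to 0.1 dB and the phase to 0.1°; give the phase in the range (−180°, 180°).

At s = jω = j2872:
pole (s+10): 10 + j2872 → |·| = √(10²+2872²) = √8248484 ≈ 2872, ∠ = arctan(2872/10) ≈ 89.80°
pole (s+1000): 1000 + j2872 → |·| = √(1000²+2872²) = √9248384 ≈ 3041.1, ∠ = arctan(2872/1000) ≈ 70.80°
|L| = 100 / 8.734e+06 ≈ 1.145e-05
Gain = 20 log₁₀(1.145e-05) ≈ -98.82 dB
∠L = 0.00° − 160.60° = -160.60°

-98.8 dB, -160.6°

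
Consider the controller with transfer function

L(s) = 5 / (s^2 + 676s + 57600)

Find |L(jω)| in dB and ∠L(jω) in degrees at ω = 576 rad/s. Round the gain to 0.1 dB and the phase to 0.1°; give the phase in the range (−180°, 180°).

Substitute s = j576:
Numerator: 5 = 5 + j0
Denominator: (j576)^2 + 676(j576) + 57600 = -274176 + j389376
|N| = √(5² + 0²) ≈ 5, ∠N ≈ 0.00°
|D| = √(274176² + 389376²) ≈ 4.7622e+05, ∠D ≈ 125.15°
|L| = 5 / 4.7622e+05 ≈ 1.0499e-05
Gain = 20 log₁₀(1.0499e-05) ≈ -99.58 dB
∠L = 0.00° − 125.15° = -125.15°

-99.6 dB, -125.2°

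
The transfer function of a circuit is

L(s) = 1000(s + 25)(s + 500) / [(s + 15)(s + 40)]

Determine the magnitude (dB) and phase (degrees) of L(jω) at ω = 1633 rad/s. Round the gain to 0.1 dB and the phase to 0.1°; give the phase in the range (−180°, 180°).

At s = jω = j1633:
zero (s+25): 25 + j1633 → |·| = √(25²+1633²) = √2667314 ≈ 1633.2, ∠ = arctan(1633/25) ≈ 89.12°
zero (s+500): 500 + j1633 → |·| = √(500²+1633²) = √2916689 ≈ 1707.8, ∠ = arctan(1633/500) ≈ 72.98°
pole (s+15): 15 + j1633 → |·| = √(15²+1633²) = √2666914 ≈ 1633.1, ∠ = arctan(1633/15) ≈ 89.47°
pole (s+40): 40 + j1633 → |·| = √(40²+1633²) = √2668289 ≈ 1633.5, ∠ = arctan(1633/40) ≈ 88.60°
|L| = 1000 · 2.7892e+06 / 2.6677e+06 ≈ 1045.5
Gain = 20 log₁₀(1045.5) ≈ 60.39 dB
∠L = 162.10° − 178.07° = -15.97°

60.4 dB, -16.0°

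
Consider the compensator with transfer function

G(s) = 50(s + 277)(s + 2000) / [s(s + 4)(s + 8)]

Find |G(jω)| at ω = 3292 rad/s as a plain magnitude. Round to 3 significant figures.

0.0178

At s = jω = j3292:
zero (s+277): 277 + j3292 → |·| = √(277²+3292²) = √10913993 ≈ 3303.6, ∠ = arctan(3292/277) ≈ 85.19°
zero (s+2000): 2000 + j3292 → |·| = √(2000²+3292²) = √14837264 ≈ 3851.9, ∠ = arctan(3292/2000) ≈ 58.72°
pole (s+4): 4 + j3292 → |·| = √(4²+3292²) = √10837280 ≈ 3292, ∠ = arctan(3292/4) ≈ 89.93°
pole (s+8): 8 + j3292 → |·| = √(8²+3292²) = √10837328 ≈ 3292, ∠ = arctan(3292/8) ≈ 89.86°
pole at origin: |s| = 3292, ∠ = 90.00° (in denominator)
|G| = 50 · 1.2725e+07 / 3.5676e+10 ≈ 0.017834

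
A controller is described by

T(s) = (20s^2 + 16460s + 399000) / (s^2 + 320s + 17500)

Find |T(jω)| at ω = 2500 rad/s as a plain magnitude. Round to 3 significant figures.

Substitute s = j2500:
Numerator: 20(j2500)^2 + 16460(j2500) + 399000 = -124601000 + j41150000
Denominator: (j2500)^2 + 320(j2500) + 17500 = -6232500 + j800000
|N| = √(124601000² + 41150000²) ≈ 1.3122e+08, ∠N ≈ 161.72°
|D| = √(6232500² + 800000²) ≈ 6.2836e+06, ∠D ≈ 172.69°
|T| = 1.3122e+08 / 6.2836e+06 ≈ 20.883

20.9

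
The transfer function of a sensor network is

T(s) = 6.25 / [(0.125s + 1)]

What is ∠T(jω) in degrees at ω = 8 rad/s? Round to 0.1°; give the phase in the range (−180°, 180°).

-45.0°

At ω = 8 rad/s:
pole (1 + j8·0.125) = 1 + j1 → |·| ≈ 1.4142, ∠ ≈ 45.00°
∠T = (0°) − (45.00°) = -45.00°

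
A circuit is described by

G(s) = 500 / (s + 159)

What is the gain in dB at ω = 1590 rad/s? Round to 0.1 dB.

Substitute s = j1590:
Numerator: 500 = 500 + j0
Denominator: (j1590) + 159 = 159 + j1590
|N| = √(500² + 0²) ≈ 500, ∠N ≈ 0.00°
|D| = √(159² + 1590²) ≈ 1597.9, ∠D ≈ 84.29°
|G| = 500 / 1597.9 ≈ 0.31291
Gain = 20 log₁₀(0.31291) ≈ -10.09 dB

-10.1 dB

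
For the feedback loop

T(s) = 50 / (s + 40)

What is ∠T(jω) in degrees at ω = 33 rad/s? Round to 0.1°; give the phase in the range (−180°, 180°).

At s = jω = j33:
pole (s+40): 40 + j33 → |·| = √(40²+33²) = √2689 ≈ 51.856, ∠ = arctan(33/40) ≈ 39.52°
∠T = 0.00° − 39.52° = -39.52°

-39.5°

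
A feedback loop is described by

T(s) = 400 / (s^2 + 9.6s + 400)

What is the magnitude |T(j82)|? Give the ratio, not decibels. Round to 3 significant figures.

0.0628

At s = jω = j82:
quadratic: (j82)² + 9.6·j82 + 400 = -6324 + j787.2 → |·| ≈ 6372.8, ∠ ≈ 172.90°
|T| = 400 / 6372.8 ≈ 0.062767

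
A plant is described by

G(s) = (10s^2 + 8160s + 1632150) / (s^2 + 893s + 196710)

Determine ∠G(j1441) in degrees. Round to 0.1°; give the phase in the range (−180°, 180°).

2.8°

Substitute s = j1441:
Numerator: 10(j1441)^2 + 8160(j1441) + 1632150 = -19132660 + j11758560
Denominator: (j1441)^2 + 893(j1441) + 196710 = -1879771 + j1286813
|N| = √(19132660² + 11758560²) ≈ 2.2457e+07, ∠N ≈ 148.43°
|D| = √(1879771² + 1286813²) ≈ 2.278e+06, ∠D ≈ 145.61°
∠G = 148.43° − 145.61° = 2.82°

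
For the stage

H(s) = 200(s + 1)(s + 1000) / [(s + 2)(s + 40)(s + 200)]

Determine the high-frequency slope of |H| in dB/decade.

Each pole contributes −20 dB/decade at high frequency; each zero contributes +20 dB/decade.
Net: 2 zero(s) − 3 pole(s) → -20 dB/decade.

-20 dB/decade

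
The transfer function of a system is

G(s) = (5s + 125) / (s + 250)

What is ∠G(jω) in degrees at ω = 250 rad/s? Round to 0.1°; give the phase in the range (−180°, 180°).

39.3°

Substitute s = j250:
Numerator: 5(j250) + 125 = 125 + j1250
Denominator: (j250) + 250 = 250 + j250
|N| = √(125² + 1250²) ≈ 1256.2, ∠N ≈ 84.29°
|D| = √(250² + 250²) ≈ 353.55, ∠D ≈ 45.00°
∠G = 84.29° − 45.00° = 39.29°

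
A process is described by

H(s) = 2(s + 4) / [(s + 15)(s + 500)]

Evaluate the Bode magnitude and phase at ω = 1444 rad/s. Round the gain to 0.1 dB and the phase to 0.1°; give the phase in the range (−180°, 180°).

At s = jω = j1444:
zero (s+4): 4 + j1444 → |·| = √(4²+1444²) = √2085152 ≈ 1444, ∠ = arctan(1444/4) ≈ 89.84°
pole (s+15): 15 + j1444 → |·| = √(15²+1444²) = √2085361 ≈ 1444.1, ∠ = arctan(1444/15) ≈ 89.40°
pole (s+500): 500 + j1444 → |·| = √(500²+1444²) = √2335136 ≈ 1528.1, ∠ = arctan(1444/500) ≈ 70.90°
|H| = 2 · 1444 / 2.2067e+06 ≈ 0.0013087
Gain = 20 log₁₀(0.0013087) ≈ -57.66 dB
∠H = 89.84° − 160.30° = -70.46°

-57.7 dB, -70.5°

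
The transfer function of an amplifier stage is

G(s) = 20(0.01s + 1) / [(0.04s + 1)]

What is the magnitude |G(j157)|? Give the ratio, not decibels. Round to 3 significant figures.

5.85

At ω = 157 rad/s:
zero (1 + j157·0.01) = 1 + j1.57 → |·| ≈ 1.8614, ∠ ≈ 57.51°
pole (1 + j157·0.04) = 1 + j6.28 → |·| ≈ 6.3591, ∠ ≈ 80.95°
|G| = 20 · 1.8614 / (6.3591) ≈ 5.8543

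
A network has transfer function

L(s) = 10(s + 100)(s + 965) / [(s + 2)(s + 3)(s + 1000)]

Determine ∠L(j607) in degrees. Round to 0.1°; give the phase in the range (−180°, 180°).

-98.0°

At s = jω = j607:
zero (s+100): 100 + j607 → |·| = √(100²+607²) = √378449 ≈ 615.18, ∠ = arctan(607/100) ≈ 80.64°
zero (s+965): 965 + j607 → |·| = √(965²+607²) = √1299674 ≈ 1140, ∠ = arctan(607/965) ≈ 32.17°
pole (s+2): 2 + j607 → |·| = √(2²+607²) = √368453 ≈ 607, ∠ = arctan(607/2) ≈ 89.81°
pole (s+3): 3 + j607 → |·| = √(3²+607²) = √368458 ≈ 607.01, ∠ = arctan(607/3) ≈ 89.72°
pole (s+1000): 1000 + j607 → |·| = √(1000²+607²) = √1368449 ≈ 1169.8, ∠ = arctan(607/1000) ≈ 31.26°
∠L = 112.81° − 210.79° = -97.98°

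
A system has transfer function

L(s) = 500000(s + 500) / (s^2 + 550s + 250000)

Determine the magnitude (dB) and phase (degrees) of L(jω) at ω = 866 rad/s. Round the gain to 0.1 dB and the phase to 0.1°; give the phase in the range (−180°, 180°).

57.2 dB, -76.4°

At s = jω = j866:
zero (s+500): 500 + j866 → |·| = √(500²+866²) = √999956 ≈ 999.98, ∠ = arctan(866/500) ≈ 60.00°
quadratic: (j866)² + 550·j866 + 250000 = -499956 + j476300 → |·| ≈ 6.9052e+05, ∠ ≈ 136.39°
|L| = 500000 · 999.98 / 6.9052e+05 ≈ 724.08
Gain = 20 log₁₀(724.08) ≈ 57.20 dB
∠L = 60.00° − 136.39° = -76.39°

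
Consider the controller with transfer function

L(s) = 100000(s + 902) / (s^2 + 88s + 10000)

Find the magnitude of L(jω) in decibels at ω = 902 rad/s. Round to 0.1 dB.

44.0 dB

At s = jω = j902:
zero (s+902): 902 + j902 → |·| = √(902²+902²) = √1627208 ≈ 1275.6, ∠ = arctan(902/902) ≈ 45.00°
quadratic: (j902)² + 88·j902 + 10000 = -803604 + j79376 → |·| ≈ 8.0751e+05, ∠ ≈ 174.36°
|L| = 100000 · 1275.6 / 8.0751e+05 ≈ 157.97
Gain = 20 log₁₀(157.97) ≈ 43.97 dB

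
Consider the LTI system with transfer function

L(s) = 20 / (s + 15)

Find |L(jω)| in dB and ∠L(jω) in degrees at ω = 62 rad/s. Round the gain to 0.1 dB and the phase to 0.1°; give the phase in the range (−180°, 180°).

-10.1 dB, -76.4°

At s = jω = j62:
pole (s+15): 15 + j62 → |·| = √(15²+62²) = √4069 ≈ 63.789, ∠ = arctan(62/15) ≈ 76.40°
|L| = 20 / 63.789 ≈ 0.31353
Gain = 20 log₁₀(0.31353) ≈ -10.07 dB
∠L = 0.00° − 76.40° = -76.40°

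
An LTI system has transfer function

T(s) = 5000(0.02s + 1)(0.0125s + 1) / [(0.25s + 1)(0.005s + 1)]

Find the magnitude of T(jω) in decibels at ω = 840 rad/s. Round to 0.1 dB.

59.8 dB

At ω = 840 rad/s:
zero (1 + j840·0.02) = 1 + j16.8 → |·| ≈ 16.83, ∠ ≈ 86.59°
zero (1 + j840·0.0125) = 1 + j10.5 → |·| ≈ 10.548, ∠ ≈ 84.56°
pole (1 + j840·0.25) = 1 + j210 → |·| ≈ 210, ∠ ≈ 89.73°
pole (1 + j840·0.005) = 1 + j4.2 → |·| ≈ 4.3174, ∠ ≈ 76.61°
|T| = 5000 · 16.83 · 10.548 / (210 · 4.3174) ≈ 979
Gain = 20 log₁₀(979) ≈ 59.82 dB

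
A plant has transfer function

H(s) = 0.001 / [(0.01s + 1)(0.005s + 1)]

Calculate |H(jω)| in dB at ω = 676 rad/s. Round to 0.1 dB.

At ω = 676 rad/s:
pole (1 + j676·0.01) = 1 + j6.76 → |·| ≈ 6.8336, ∠ ≈ 81.59°
pole (1 + j676·0.005) = 1 + j3.38 → |·| ≈ 3.5248, ∠ ≈ 73.52°
|H| = 0.001 · 1 / (6.8336 · 3.5248) ≈ 4.1516e-05
Gain = 20 log₁₀(4.1516e-05) ≈ -87.64 dB

-87.6 dB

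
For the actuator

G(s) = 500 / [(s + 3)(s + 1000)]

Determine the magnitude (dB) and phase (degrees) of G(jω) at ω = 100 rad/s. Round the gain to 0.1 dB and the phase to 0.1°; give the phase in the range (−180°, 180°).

At s = jω = j100:
pole (s+3): 3 + j100 → |·| = √(3²+100²) = √10009 ≈ 100.04, ∠ = arctan(100/3) ≈ 88.28°
pole (s+1000): 1000 + j100 → |·| = √(1000²+100²) = √1010000 ≈ 1005, ∠ = arctan(100/1000) ≈ 5.71°
|G| = 500 / 1.0054e+05 ≈ 0.0049731
Gain = 20 log₁₀(0.0049731) ≈ -46.07 dB
∠G = 0.00° − 93.99° = -93.99°

-46.1 dB, -94.0°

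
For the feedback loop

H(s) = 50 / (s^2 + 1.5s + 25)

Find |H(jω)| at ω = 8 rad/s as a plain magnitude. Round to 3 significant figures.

1.23

At s = jω = j8:
quadratic: (j8)² + 1.5·j8 + 25 = -39 + j12 → |·| ≈ 40.804, ∠ ≈ 162.90°
|H| = 50 / 40.804 ≈ 1.2254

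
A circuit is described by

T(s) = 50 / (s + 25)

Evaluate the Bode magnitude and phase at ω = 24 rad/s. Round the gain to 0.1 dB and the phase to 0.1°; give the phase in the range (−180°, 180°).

Substitute s = j24:
Numerator: 50 = 50 + j0
Denominator: (j24) + 25 = 25 + j24
|N| = √(50² + 0²) ≈ 50, ∠N ≈ 0.00°
|D| = √(25² + 24²) ≈ 34.655, ∠D ≈ 43.83°
|T| = 50 / 34.655 ≈ 1.4428
Gain = 20 log₁₀(1.4428) ≈ 3.18 dB
∠T = 0.00° − 43.83° = -43.83°

3.2 dB, -43.8°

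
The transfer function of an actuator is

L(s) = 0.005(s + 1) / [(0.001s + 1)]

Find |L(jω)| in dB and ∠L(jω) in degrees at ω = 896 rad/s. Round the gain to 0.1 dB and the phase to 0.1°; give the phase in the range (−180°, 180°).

At ω = 896 rad/s:
zero (1 + j896·1) = 1 + j896 → |·| ≈ 896, ∠ ≈ 89.94°
pole (1 + j896·0.001) = 1 + j0.896 → |·| ≈ 1.3427, ∠ ≈ 41.86°
|L| = 0.005 · 896 / (1.3427) ≈ 3.3366
Gain = 20 log₁₀(3.3366) ≈ 10.47 dB
∠L = (89.94°) − (41.86°) = 48.08°

10.5 dB, 48.1°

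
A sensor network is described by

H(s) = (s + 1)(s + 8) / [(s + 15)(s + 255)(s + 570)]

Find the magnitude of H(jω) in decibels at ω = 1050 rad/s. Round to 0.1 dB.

At s = jω = j1050:
zero (s+1): 1 + j1050 → |·| = √(1²+1050²) = √1102501 ≈ 1050, ∠ = arctan(1050/1) ≈ 89.95°
zero (s+8): 8 + j1050 → |·| = √(8²+1050²) = √1102564 ≈ 1050, ∠ = arctan(1050/8) ≈ 89.56°
pole (s+15): 15 + j1050 → |·| = √(15²+1050²) = √1102725 ≈ 1050.1, ∠ = arctan(1050/15) ≈ 89.18°
pole (s+255): 255 + j1050 → |·| = √(255²+1050²) = √1167525 ≈ 1080.5, ∠ = arctan(1050/255) ≈ 76.35°
pole (s+570): 570 + j1050 → |·| = √(570²+1050²) = √1427400 ≈ 1194.7, ∠ = arctan(1050/570) ≈ 61.50°
|H| = 1 · 1.1025e+06 / 1.3555e+09 ≈ 0.00081335
Gain = 20 log₁₀(0.00081335) ≈ -61.79 dB

-61.8 dB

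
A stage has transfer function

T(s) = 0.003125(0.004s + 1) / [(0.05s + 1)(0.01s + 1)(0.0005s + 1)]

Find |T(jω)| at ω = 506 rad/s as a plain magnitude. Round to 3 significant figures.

5.24e-05

At ω = 506 rad/s:
zero (1 + j506·0.004) = 1 + j2.024 → |·| ≈ 2.2576, ∠ ≈ 63.71°
pole (1 + j506·0.05) = 1 + j25.3 → |·| ≈ 25.32, ∠ ≈ 87.74°
pole (1 + j506·0.01) = 1 + j5.06 → |·| ≈ 5.1579, ∠ ≈ 78.82°
pole (1 + j506·0.0005) = 1 + j0.253 → |·| ≈ 1.0315, ∠ ≈ 14.20°
|T| = 0.003125 · 2.2576 / (25.32 · 5.1579 · 1.0315) ≈ 5.2371e-05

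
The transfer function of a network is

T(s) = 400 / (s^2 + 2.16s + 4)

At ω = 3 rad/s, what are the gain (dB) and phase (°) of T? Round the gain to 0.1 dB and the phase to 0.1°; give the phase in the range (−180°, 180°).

At s = jω = j3:
quadratic: (j3)² + 2.16·j3 + 4 = -5 + j6.48 → |·| ≈ 8.1848, ∠ ≈ 127.65°
|T| = 400 / 8.1848 ≈ 48.871
Gain = 20 log₁₀(48.871) ≈ 33.78 dB
∠T = 0.00° − 127.65° = -127.65°

33.8 dB, -127.7°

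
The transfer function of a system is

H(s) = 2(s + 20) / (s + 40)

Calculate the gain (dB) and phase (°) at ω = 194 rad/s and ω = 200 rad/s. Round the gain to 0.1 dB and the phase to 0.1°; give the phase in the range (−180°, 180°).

At s = jω = j194:
zero (s+20): 20 + j194 → |·| = √(20²+194²) = √38036 ≈ 195.03, ∠ = arctan(194/20) ≈ 84.11°
pole (s+40): 40 + j194 → |·| = √(40²+194²) = √39236 ≈ 198.08, ∠ = arctan(194/40) ≈ 78.35°
|H| = 2 · 195.03 / 198.08 ≈ 1.9692
Gain = 20 log₁₀(1.9692) ≈ 5.89 dB
∠H = 84.11° − 78.35° = 5.76°

At s = jω = j200:
zero (s+20): 20 + j200 → |·| = √(20²+200²) = √40400 ≈ 201, ∠ = arctan(200/20) ≈ 84.29°
pole (s+40): 40 + j200 → |·| = √(40²+200²) = √41600 ≈ 203.96, ∠ = arctan(200/40) ≈ 78.69°
|H| = 2 · 201 / 203.96 ≈ 1.971
Gain = 20 log₁₀(1.971) ≈ 5.89 dB
∠H = 84.29° − 78.69° = 5.60°

ω = 194: 5.9 dB, 5.8°; ω = 200: 5.9 dB, 5.6°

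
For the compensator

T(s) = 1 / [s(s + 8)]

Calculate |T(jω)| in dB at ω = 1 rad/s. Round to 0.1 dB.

At s = jω = j1:
pole (s+8): 8 + j1 → |·| = √(8²+1²) = √65 ≈ 8.0623, ∠ = arctan(1/8) ≈ 7.13°
pole at origin: |s| = 1, ∠ = 90.00° (in denominator)
|T| = 1 / 8.0623 ≈ 0.12403
Gain = 20 log₁₀(0.12403) ≈ -18.13 dB

-18.1 dB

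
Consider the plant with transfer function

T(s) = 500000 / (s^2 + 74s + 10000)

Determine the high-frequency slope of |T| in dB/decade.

-40 dB/decade

Each pole contributes −20 dB/decade at high frequency; each zero contributes +20 dB/decade.
Net: 0 zero(s) − 2 pole(s) → -40 dB/decade.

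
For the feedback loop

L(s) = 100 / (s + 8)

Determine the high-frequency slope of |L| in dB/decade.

Each pole contributes −20 dB/decade at high frequency; each zero contributes +20 dB/decade.
Net: 0 zero(s) − 1 pole(s) → -20 dB/decade.

-20 dB/decade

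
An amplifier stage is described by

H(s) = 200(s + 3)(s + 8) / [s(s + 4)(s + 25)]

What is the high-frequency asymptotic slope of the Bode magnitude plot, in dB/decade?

Each pole contributes −20 dB/decade at high frequency; each zero contributes +20 dB/decade.
Net: 2 zero(s) − 3 pole(s) → -20 dB/decade.

-20 dB/decade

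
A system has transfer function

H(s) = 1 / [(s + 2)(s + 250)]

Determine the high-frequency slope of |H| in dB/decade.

Each pole contributes −20 dB/decade at high frequency; each zero contributes +20 dB/decade.
Net: 0 zero(s) − 2 pole(s) → -40 dB/decade.

-40 dB/decade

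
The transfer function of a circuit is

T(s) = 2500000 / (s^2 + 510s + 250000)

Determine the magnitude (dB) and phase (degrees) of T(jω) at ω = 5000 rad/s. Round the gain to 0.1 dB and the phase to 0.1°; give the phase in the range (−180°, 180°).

-20.0 dB, -174.1°

At s = jω = j5000:
quadratic: (j5000)² + 510·j5000 + 250000 = -24750000 + j2550000 → |·| ≈ 2.4881e+07, ∠ ≈ 174.12°
|T| = 2500000 / 2.4881e+07 ≈ 0.10048
Gain = 20 log₁₀(0.10048) ≈ -19.96 dB
∠T = 0.00° − 174.12° = -174.12°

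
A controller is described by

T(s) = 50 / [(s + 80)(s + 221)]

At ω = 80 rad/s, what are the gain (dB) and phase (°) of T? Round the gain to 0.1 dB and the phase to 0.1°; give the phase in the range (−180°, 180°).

At s = jω = j80:
pole (s+80): 80 + j80 → |·| = √(80²+80²) = √12800 ≈ 113.14, ∠ = arctan(80/80) ≈ 45.00°
pole (s+221): 221 + j80 → |·| = √(221²+80²) = √55241 ≈ 235.03, ∠ = arctan(80/221) ≈ 19.90°
|T| = 50 / 26591 ≈ 0.0018803
Gain = 20 log₁₀(0.0018803) ≈ -54.52 dB
∠T = 0.00° − 64.90° = -64.90°

-54.5 dB, -64.9°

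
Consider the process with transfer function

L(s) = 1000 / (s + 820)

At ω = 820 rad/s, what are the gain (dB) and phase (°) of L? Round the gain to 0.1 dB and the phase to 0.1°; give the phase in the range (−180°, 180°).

-1.3 dB, -45.0°

Substitute s = j820:
Numerator: 1000 = 1000 + j0
Denominator: (j820) + 820 = 820 + j820
|N| = √(1000² + 0²) ≈ 1000, ∠N ≈ 0.00°
|D| = √(820² + 820²) ≈ 1159.7, ∠D ≈ 45.00°
|L| = 1000 / 1159.7 ≈ 0.86229
Gain = 20 log₁₀(0.86229) ≈ -1.29 dB
∠L = 0.00° − 45.00° = -45.00°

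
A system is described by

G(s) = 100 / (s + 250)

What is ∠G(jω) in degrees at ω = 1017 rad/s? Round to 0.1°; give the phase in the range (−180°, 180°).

At s = jω = j1017:
pole (s+250): 250 + j1017 → |·| = √(250²+1017²) = √1096789 ≈ 1047.3, ∠ = arctan(1017/250) ≈ 76.19°
∠G = 0.00° − 76.19° = -76.19°

-76.2°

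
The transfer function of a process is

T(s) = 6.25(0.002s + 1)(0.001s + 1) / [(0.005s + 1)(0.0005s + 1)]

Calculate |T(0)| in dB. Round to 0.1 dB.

15.9 dB

T(0) = 6.25 · 1 / 1 = 6.25
20 log₁₀(6.25) ≈ 15.92 dB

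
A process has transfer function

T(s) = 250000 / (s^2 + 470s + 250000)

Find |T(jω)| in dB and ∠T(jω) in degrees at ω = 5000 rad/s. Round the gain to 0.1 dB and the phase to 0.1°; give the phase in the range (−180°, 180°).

At s = jω = j5000:
quadratic: (j5000)² + 470·j5000 + 250000 = -24750000 + j2350000 → |·| ≈ 2.4861e+07, ∠ ≈ 174.58°
|T| = 250000 / 2.4861e+07 ≈ 0.010056
Gain = 20 log₁₀(0.010056) ≈ -39.95 dB
∠T = 0.00° − 174.58° = -174.58°

-40.0 dB, -174.6°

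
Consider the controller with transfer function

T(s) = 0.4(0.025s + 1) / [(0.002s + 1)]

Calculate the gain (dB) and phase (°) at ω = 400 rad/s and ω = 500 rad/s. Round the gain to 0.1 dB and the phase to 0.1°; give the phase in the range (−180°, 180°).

At ω = 400 rad/s:
zero (1 + j400·0.025) = 1 + j10 → |·| ≈ 10.05, ∠ ≈ 84.29°
pole (1 + j400·0.002) = 1 + j0.8 → |·| ≈ 1.2806, ∠ ≈ 38.66°
|T| = 0.4 · 10.05 / (1.2806) ≈ 3.1392
Gain = 20 log₁₀(3.1392) ≈ 9.94 dB
∠T = (84.29°) − (38.66°) = 45.63°

At ω = 500 rad/s:
zero (1 + j500·0.025) = 1 + j12.5 → |·| ≈ 12.54, ∠ ≈ 85.43°
pole (1 + j500·0.002) = 1 + j1 → |·| ≈ 1.4142, ∠ ≈ 45.00°
|T| = 0.4 · 12.54 / (1.4142) ≈ 3.5469
Gain = 20 log₁₀(3.5469) ≈ 11.00 dB
∠T = (85.43°) − (45.00°) = 40.43°

ω = 400: 9.9 dB, 45.6°; ω = 500: 11.0 dB, 40.4°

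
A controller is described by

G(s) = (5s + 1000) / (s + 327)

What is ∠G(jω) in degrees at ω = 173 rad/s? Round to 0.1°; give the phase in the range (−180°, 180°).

Substitute s = j173:
Numerator: 5(j173) + 1000 = 1000 + j865
Denominator: (j173) + 327 = 327 + j173
|N| = √(1000² + 865²) ≈ 1322.2, ∠N ≈ 40.86°
|D| = √(327² + 173²) ≈ 369.94, ∠D ≈ 27.88°
∠G = 40.86° − 27.88° = 12.98°

13.0°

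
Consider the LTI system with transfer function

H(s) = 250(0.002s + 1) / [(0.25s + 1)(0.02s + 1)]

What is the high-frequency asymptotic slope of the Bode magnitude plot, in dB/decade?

-20 dB/decade

Each pole contributes −20 dB/decade at high frequency; each zero contributes +20 dB/decade.
Net: 1 zero(s) − 2 pole(s) → -20 dB/decade.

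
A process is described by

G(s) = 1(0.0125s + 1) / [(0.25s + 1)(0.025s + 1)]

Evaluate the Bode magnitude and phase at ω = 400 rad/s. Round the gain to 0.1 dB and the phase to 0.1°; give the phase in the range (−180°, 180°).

-45.9 dB, -95.0°

At ω = 400 rad/s:
zero (1 + j400·0.0125) = 1 + j5 → |·| ≈ 5.099, ∠ ≈ 78.69°
pole (1 + j400·0.25) = 1 + j100 → |·| ≈ 100, ∠ ≈ 89.43°
pole (1 + j400·0.025) = 1 + j10 → |·| ≈ 10.05, ∠ ≈ 84.29°
|G| = 1 · 5.099 / (100 · 10.05) ≈ 0.0050736
Gain = 20 log₁₀(0.0050736) ≈ -45.89 dB
∠G = (78.69°) − (89.43° + 84.29°) = -95.03°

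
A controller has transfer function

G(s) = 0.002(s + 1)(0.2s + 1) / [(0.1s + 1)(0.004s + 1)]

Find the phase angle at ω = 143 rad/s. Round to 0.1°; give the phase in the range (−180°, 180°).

61.8°

At ω = 143 rad/s:
zero (1 + j143·1) = 1 + j143 → |·| ≈ 143, ∠ ≈ 89.60°
zero (1 + j143·0.2) = 1 + j28.6 → |·| ≈ 28.617, ∠ ≈ 88.00°
pole (1 + j143·0.1) = 1 + j14.3 → |·| ≈ 14.335, ∠ ≈ 86.00°
pole (1 + j143·0.004) = 1 + j0.572 → |·| ≈ 1.152, ∠ ≈ 29.77°
∠G = (89.60° + 88.00°) − (86.00° + 29.77°) = 61.83°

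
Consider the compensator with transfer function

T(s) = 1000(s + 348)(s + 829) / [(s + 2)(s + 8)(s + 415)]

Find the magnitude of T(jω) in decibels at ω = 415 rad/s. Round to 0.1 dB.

13.9 dB

At s = jω = j415:
zero (s+348): 348 + j415 → |·| = √(348²+415²) = √293329 ≈ 541.6, ∠ = arctan(415/348) ≈ 50.02°
zero (s+829): 829 + j415 → |·| = √(829²+415²) = √859466 ≈ 927.07, ∠ = arctan(415/829) ≈ 26.59°
pole (s+2): 2 + j415 → |·| = √(2²+415²) = √172229 ≈ 415, ∠ = arctan(415/2) ≈ 89.72°
pole (s+8): 8 + j415 → |·| = √(8²+415²) = √172289 ≈ 415.08, ∠ = arctan(415/8) ≈ 88.90°
pole (s+415): 415 + j415 → |·| = √(415²+415²) = √344450 ≈ 586.9, ∠ = arctan(415/415) ≈ 45.00°
|T| = 1000 · 5.021e+05 / 1.011e+08 ≈ 4.9664
Gain = 20 log₁₀(4.9664) ≈ 13.92 dB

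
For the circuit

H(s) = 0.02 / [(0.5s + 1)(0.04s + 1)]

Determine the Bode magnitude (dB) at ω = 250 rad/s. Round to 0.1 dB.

At ω = 250 rad/s:
pole (1 + j250·0.5) = 1 + j125 → |·| ≈ 125, ∠ ≈ 89.54°
pole (1 + j250·0.04) = 1 + j10 → |·| ≈ 10.05, ∠ ≈ 84.29°
|H| = 0.02 · 1 / (125 · 10.05) ≈ 1.592e-05
Gain = 20 log₁₀(1.592e-05) ≈ -95.96 dB

-96.0 dB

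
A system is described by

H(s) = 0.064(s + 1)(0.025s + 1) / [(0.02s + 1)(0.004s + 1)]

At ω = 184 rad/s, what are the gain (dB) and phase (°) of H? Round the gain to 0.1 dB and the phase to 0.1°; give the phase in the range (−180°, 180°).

At ω = 184 rad/s:
zero (1 + j184·1) = 1 + j184 → |·| ≈ 184, ∠ ≈ 89.69°
zero (1 + j184·0.025) = 1 + j4.6 → |·| ≈ 4.7074, ∠ ≈ 77.74°
pole (1 + j184·0.02) = 1 + j3.68 → |·| ≈ 3.8134, ∠ ≈ 74.80°
pole (1 + j184·0.004) = 1 + j0.736 → |·| ≈ 1.2417, ∠ ≈ 36.35°
|H| = 0.064 · 184 · 4.7074 / (3.8134 · 1.2417) ≈ 11.707
Gain = 20 log₁₀(11.707) ≈ 21.37 dB
∠H = (89.69° + 77.74°) − (74.80° + 36.35°) = 56.28°

21.4 dB, 56.3°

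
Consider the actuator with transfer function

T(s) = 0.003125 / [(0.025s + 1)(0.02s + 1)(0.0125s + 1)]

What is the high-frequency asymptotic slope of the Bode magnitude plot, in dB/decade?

Each pole contributes −20 dB/decade at high frequency; each zero contributes +20 dB/decade.
Net: 0 zero(s) − 3 pole(s) → -60 dB/decade.

-60 dB/decade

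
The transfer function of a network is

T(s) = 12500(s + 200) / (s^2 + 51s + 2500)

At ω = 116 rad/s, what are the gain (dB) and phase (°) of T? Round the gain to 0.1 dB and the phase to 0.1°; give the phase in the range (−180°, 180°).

At s = jω = j116:
zero (s+200): 200 + j116 → |·| = √(200²+116²) = √53456 ≈ 231.21, ∠ = arctan(116/200) ≈ 30.11°
quadratic: (j116)² + 51·j116 + 2500 = -10956 + j5916 → |·| ≈ 12451, ∠ ≈ 151.63°
|T| = 12500 · 231.21 / 12451 ≈ 232.12
Gain = 20 log₁₀(232.12) ≈ 47.31 dB
∠T = 30.11° − 151.63° = -121.52°

47.3 dB, -121.5°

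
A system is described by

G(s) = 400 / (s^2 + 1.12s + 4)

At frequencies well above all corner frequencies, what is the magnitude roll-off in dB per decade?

Each pole contributes −20 dB/decade at high frequency; each zero contributes +20 dB/decade.
Net: 0 zero(s) − 2 pole(s) → -40 dB/decade.

-40 dB/decade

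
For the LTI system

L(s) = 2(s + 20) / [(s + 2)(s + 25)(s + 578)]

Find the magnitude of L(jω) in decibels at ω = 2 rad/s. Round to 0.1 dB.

At s = jω = j2:
zero (s+20): 20 + j2 → |·| = √(20²+2²) = √404 ≈ 20.1, ∠ = arctan(2/20) ≈ 5.71°
pole (s+2): 2 + j2 → |·| = √(2²+2²) = √8 ≈ 2.8284, ∠ = arctan(2/2) ≈ 45.00°
pole (s+25): 25 + j2 → |·| = √(25²+2²) = √629 ≈ 25.08, ∠ = arctan(2/25) ≈ 4.57°
pole (s+578): 578 + j2 → |·| = √(578²+2²) = √334088 ≈ 578, ∠ = arctan(2/578) ≈ 0.20°
|L| = 2 · 20.1 / 41001 ≈ 0.00098046
Gain = 20 log₁₀(0.00098046) ≈ -60.17 dB

-60.2 dB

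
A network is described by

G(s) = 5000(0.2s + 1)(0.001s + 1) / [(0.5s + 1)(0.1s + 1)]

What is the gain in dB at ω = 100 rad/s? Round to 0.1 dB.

46.0 dB

At ω = 100 rad/s:
zero (1 + j100·0.2) = 1 + j20 → |·| ≈ 20.025, ∠ ≈ 87.14°
zero (1 + j100·0.001) = 1 + j0.1 → |·| ≈ 1.005, ∠ ≈ 5.71°
pole (1 + j100·0.5) = 1 + j50 → |·| ≈ 50.01, ∠ ≈ 88.85°
pole (1 + j100·0.1) = 1 + j10 → |·| ≈ 10.05, ∠ ≈ 84.29°
|G| = 5000 · 20.025 · 1.005 / (50.01 · 10.05) ≈ 200.21
Gain = 20 log₁₀(200.21) ≈ 46.03 dB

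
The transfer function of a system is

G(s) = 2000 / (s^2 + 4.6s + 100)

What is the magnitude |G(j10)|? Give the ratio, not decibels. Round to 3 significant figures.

43.5

At s = jω = j10:
quadratic: (j10)² + 4.6·j10 + 100 = 0 + j46 → |·| ≈ 46, ∠ ≈ 90.00°
|G| = 2000 / 46 ≈ 43.478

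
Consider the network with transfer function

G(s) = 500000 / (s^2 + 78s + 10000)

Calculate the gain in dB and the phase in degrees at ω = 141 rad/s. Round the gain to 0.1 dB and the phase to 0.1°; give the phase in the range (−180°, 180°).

At s = jω = j141:
quadratic: (j141)² + 78·j141 + 10000 = -9881 + j10998 → |·| ≈ 14785, ∠ ≈ 131.94°
|G| = 500000 / 14785 ≈ 33.818
Gain = 20 log₁₀(33.818) ≈ 30.58 dB
∠G = 0.00° − 131.94° = -131.94°

30.6 dB, -131.9°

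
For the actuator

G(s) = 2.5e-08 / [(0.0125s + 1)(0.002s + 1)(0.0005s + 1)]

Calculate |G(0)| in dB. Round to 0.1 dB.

-152.0 dB

G(0) = 2.5e-08 · 1 / 1 ≈ 2.5e-08
20 log₁₀(2.5e-08) ≈ -152.04 dB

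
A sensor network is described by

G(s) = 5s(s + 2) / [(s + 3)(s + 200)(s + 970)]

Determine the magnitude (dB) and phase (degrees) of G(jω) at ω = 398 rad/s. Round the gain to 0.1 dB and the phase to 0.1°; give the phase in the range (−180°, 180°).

At s = jω = j398:
zero (s+2): 2 + j398 → |·| = √(2²+398²) = √158408 ≈ 398.01, ∠ = arctan(398/2) ≈ 89.71°
zero at origin: s = j398 → |·| = 398, ∠ = 90.00°
pole (s+3): 3 + j398 → |·| = √(3²+398²) = √158413 ≈ 398.01, ∠ = arctan(398/3) ≈ 89.57°
pole (s+200): 200 + j398 → |·| = √(200²+398²) = √198404 ≈ 445.43, ∠ = arctan(398/200) ≈ 63.32°
pole (s+970): 970 + j398 → |·| = √(970²+398²) = √1099304 ≈ 1048.5, ∠ = arctan(398/970) ≈ 22.31°
|G| = 5 · 1.5841e+05 / 1.8588e+08 ≈ 0.0042611
Gain = 20 log₁₀(0.0042611) ≈ -47.41 dB
∠G = 179.71° − 175.20° = 4.51°

-47.4 dB, 4.5°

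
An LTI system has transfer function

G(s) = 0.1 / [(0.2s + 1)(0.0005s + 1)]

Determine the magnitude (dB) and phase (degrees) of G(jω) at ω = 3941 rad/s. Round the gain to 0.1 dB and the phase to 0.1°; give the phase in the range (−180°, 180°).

At ω = 3941 rad/s:
pole (1 + j3941·0.2) = 1 + j788.2 → |·| ≈ 788.2, ∠ ≈ 89.93°
pole (1 + j3941·0.0005) = 1 + j1.9705 → |·| ≈ 2.2097, ∠ ≈ 63.09°
|G| = 0.1 · 1 / (788.2 · 2.2097) ≈ 5.7416e-05
Gain = 20 log₁₀(5.7416e-05) ≈ -84.82 dB
∠G = (0°) − (89.93° + 63.09°) = -153.02°

-84.8 dB, -153.0°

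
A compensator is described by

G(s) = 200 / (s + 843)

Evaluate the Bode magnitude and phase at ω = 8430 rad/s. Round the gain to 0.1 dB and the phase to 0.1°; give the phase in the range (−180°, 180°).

-32.5 dB, -84.3°

Substitute s = j8430:
Numerator: 200 = 200 + j0
Denominator: (j8430) + 843 = 843 + j8430
|N| = √(200² + 0²) ≈ 200, ∠N ≈ 0.00°
|D| = √(843² + 8430²) ≈ 8472, ∠D ≈ 84.29°
|G| = 200 / 8472 ≈ 0.023607
Gain = 20 log₁₀(0.023607) ≈ -32.54 dB
∠G = 0.00° − 84.29° = -84.29°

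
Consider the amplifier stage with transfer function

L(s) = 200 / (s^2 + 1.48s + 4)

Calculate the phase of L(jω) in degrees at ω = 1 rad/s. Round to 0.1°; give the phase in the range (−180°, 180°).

At s = jω = j1:
quadratic: (j1)² + 1.48·j1 + 4 = 3 + j1.48 → |·| ≈ 3.3452, ∠ ≈ 26.26°
∠L = 0.00° − 26.26° = -26.26°

-26.3°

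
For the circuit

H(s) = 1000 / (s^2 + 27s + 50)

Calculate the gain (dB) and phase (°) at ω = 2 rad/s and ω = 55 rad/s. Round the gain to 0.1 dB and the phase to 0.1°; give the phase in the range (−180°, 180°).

Substitute s = j2:
Numerator: 1000 = 1000 + j0
Denominator: (j2)^2 + 27(j2) + 50 = 46 + j54
|N| = √(1000² + 0²) ≈ 1000, ∠N ≈ 0.00°
|D| = √(46² + 54²) ≈ 70.937, ∠D ≈ 49.57°
|H| = 1000 / 70.937 ≈ 14.097
Gain = 20 log₁₀(14.097) ≈ 22.98 dB
∠H = 0.00° − 49.57° = -49.57°

Substitute s = j55:
Numerator: 1000 = 1000 + j0
Denominator: (j55)^2 + 27(j55) + 50 = -2975 + j1485
|N| = √(1000² + 0²) ≈ 1000, ∠N ≈ 0.00°
|D| = √(2975² + 1485²) ≈ 3325, ∠D ≈ 153.47°
|H| = 1000 / 3325 ≈ 0.30075
Gain = 20 log₁₀(0.30075) ≈ -10.44 dB
∠H = 0.00° − 153.47° = -153.47°

ω = 2: 23.0 dB, -49.6°; ω = 55: -10.4 dB, -153.5°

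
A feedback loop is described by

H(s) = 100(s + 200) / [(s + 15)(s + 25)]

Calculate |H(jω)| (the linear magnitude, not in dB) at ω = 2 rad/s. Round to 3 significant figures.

At s = jω = j2:
zero (s+200): 200 + j2 → |·| = √(200²+2²) = √40004 ≈ 200.01, ∠ = arctan(2/200) ≈ 0.57°
pole (s+15): 15 + j2 → |·| = √(15²+2²) = √229 ≈ 15.133, ∠ = arctan(2/15) ≈ 7.59°
pole (s+25): 25 + j2 → |·| = √(25²+2²) = √629 ≈ 25.08, ∠ = arctan(2/25) ≈ 4.57°
|H| = 100 · 200.01 / 379.54 ≈ 52.698

52.7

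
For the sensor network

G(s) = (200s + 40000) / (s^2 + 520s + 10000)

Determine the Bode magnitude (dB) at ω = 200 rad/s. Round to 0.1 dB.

Substitute s = j200:
Numerator: 200(j200) + 40000 = 40000 + j40000
Denominator: (j200)^2 + 520(j200) + 10000 = -30000 + j104000
|N| = √(40000² + 40000²) ≈ 56569, ∠N ≈ 45.00°
|D| = √(30000² + 104000²) ≈ 1.0824e+05, ∠D ≈ 106.09°
|G| = 56569 / 1.0824e+05 ≈ 0.52263
Gain = 20 log₁₀(0.52263) ≈ -5.64 dB

-5.6 dB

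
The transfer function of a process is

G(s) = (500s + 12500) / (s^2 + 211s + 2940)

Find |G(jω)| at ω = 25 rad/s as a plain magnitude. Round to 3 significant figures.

Substitute s = j25:
Numerator: 500(j25) + 12500 = 12500 + j12500
Denominator: (j25)^2 + 211(j25) + 2940 = 2315 + j5275
|N| = √(12500² + 12500²) ≈ 17678, ∠N ≈ 45.00°
|D| = √(2315² + 5275²) ≈ 5760.6, ∠D ≈ 66.31°
|G| = 17678 / 5760.6 ≈ 3.0688

3.07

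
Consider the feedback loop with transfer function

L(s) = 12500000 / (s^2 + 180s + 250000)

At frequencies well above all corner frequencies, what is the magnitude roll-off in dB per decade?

Each pole contributes −20 dB/decade at high frequency; each zero contributes +20 dB/decade.
Net: 0 zero(s) − 2 pole(s) → -40 dB/decade.

-40 dB/decade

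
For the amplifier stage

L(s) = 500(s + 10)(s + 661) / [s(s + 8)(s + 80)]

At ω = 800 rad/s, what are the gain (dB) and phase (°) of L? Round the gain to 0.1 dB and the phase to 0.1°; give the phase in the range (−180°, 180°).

At s = jω = j800:
zero (s+10): 10 + j800 → |·| = √(10²+800²) = √640100 ≈ 800.06, ∠ = arctan(800/10) ≈ 89.28°
zero (s+661): 661 + j800 → |·| = √(661²+800²) = √1076921 ≈ 1037.7, ∠ = arctan(800/661) ≈ 50.43°
pole (s+8): 8 + j800 → |·| = √(8²+800²) = √640064 ≈ 800.04, ∠ = arctan(800/8) ≈ 89.43°
pole (s+80): 80 + j800 → |·| = √(80²+800²) = √646400 ≈ 803.99, ∠ = arctan(800/80) ≈ 84.29°
pole at origin: |s| = 800, ∠ = 90.00° (in denominator)
|L| = 500 · 8.3022e+05 / 5.1458e+08 ≈ 0.8067
Gain = 20 log₁₀(0.8067) ≈ -1.87 dB
∠L = 139.71° − 263.72° = -124.01°

-1.9 dB, -124.0°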